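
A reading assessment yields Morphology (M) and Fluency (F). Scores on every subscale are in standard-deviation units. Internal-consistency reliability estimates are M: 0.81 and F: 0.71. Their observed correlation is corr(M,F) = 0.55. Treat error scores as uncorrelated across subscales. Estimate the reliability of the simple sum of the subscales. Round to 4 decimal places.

0.8452

Var(M+F) = 2 + 2·[0.55] = 2 + 1.1 = 3.1.
Under uncorrelated errors the observed covariances equal the true-score covariances, so only the own-variance terms attenuate.
True-score variance = [0.81 + 0.71] + 1.1 = 1.52 + 1.1 = 2.62.
Reliability = 2.62 / 3.1 = 0.8452.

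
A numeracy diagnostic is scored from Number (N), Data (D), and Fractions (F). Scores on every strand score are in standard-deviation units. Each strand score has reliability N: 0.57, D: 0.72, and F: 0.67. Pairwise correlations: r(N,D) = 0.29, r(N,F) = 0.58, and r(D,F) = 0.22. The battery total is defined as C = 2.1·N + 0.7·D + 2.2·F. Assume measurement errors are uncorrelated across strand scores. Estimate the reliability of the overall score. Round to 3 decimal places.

Var(C) = 2.1² + 0.7² + 2.2² + 2·[1.47·0.29 + 4.62·0.58 + 1.54·0.22] = 9.74 + 6.8894 = 16.6294.
With uncorrelated errors the cross-covariances are all true-score covariance, so they carry over unchanged; only the diagonal terms shrink to ρᵢσᵢ².
True-score variance = [2.1²·0.57 + 0.7²·0.72 + 2.2²·0.67] + 6.8894 = 6.1093 + 6.8894 = 12.9987.
Reliability = 12.9987 / 16.6294 = 0.782.

0.782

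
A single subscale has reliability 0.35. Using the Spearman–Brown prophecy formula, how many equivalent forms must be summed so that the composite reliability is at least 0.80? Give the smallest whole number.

k ≥ ρ*(1−ρ₁)/(ρ₁(1−ρ*)) = 0.80·0.65 / (0.35·0.20) = 7.429.
Smallest integer k = 8.

8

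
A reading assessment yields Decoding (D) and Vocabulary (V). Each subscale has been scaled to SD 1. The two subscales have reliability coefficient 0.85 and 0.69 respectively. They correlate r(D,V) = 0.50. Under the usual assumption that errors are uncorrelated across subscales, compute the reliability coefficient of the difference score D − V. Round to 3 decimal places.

0.540

Var(D−V) = 1 + 1 − 2·0.50 = 2 − 1 = 1.
With uncorrelated errors the cross-covariances are all true-score covariance, so they carry over unchanged; only the diagonal terms shrink to ρᵢσᵢ².
True-score variance = [0.85 + 0.69] − 1 = 1.54 − 1 = 0.54.
Reliability = 0.54 / 1 = 0.540.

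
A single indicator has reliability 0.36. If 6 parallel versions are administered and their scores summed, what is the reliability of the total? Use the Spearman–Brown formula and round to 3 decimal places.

0.771

ρ_k = kρ / (1 + (k−1)ρ) = 6·0.36 / (1 + 5·0.36) = 2.160 / 2.800 = 0.771.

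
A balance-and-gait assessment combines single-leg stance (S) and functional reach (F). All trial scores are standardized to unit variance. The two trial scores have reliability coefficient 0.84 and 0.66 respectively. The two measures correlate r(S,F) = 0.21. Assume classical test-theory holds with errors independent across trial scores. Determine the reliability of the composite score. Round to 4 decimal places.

Var(S+F) = 2 + 2·[0.21] = 2 + 0.42 = 2.42.
Under uncorrelated errors the observed covariances equal the true-score covariances, so only the own-variance terms attenuate.
True-score variance = [0.84 + 0.66] + 0.42 = 1.5 + 0.42 = 1.92.
Reliability = 1.92 / 2.42 = 0.7934.

0.7934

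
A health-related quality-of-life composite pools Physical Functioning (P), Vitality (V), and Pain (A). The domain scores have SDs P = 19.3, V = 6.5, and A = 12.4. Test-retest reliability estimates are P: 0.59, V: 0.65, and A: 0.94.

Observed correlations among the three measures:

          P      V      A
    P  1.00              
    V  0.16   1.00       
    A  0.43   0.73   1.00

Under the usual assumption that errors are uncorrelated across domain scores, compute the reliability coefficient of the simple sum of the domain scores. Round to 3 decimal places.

Var(P+V+A) = 19.3² + 6.5² + 12.4² + 2·[19.3·6.5·0.16 + 19.3·12.4·0.43 + 6.5·12.4·0.73] = 568.5 + 363.635 = 932.135.
With uncorrelated errors the cross-covariances are all true-score covariance, so they carry over unchanged; only the diagonal terms shrink to ρᵢσᵢ².
True-score variance = [19.3²·0.59 + 6.5²·0.65 + 12.4²·0.94] + 363.635 = 391.766 + 363.635 = 755.401.
Reliability = 755.401 / 932.135 = 0.810.

0.810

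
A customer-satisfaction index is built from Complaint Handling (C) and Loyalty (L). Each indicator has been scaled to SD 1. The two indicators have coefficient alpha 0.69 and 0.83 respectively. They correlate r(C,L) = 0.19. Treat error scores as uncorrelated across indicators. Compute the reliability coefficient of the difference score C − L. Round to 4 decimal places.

0.7037

Var(C−L) = 1 + 1 − 2·0.19 = 2 − 0.38 = 1.62.
Because errors are independent across components, Cov(Tᵢ,Tⱼ) = Cov(Xᵢ,Xⱼ); the off-diagonal part of the true-score variance is the same as above.
True-score variance = [0.69 + 0.83] − 0.38 = 1.52 − 0.38 = 1.14.
Reliability = 1.14 / 1.62 = 0.7037.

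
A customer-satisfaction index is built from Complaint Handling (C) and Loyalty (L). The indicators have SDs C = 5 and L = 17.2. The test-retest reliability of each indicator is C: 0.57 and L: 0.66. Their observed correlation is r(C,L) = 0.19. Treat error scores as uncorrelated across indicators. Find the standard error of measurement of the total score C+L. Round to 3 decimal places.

Var(total) = 320.84 + 32.68 = 353.52.
True-score variance = 209.504 + 32.68 = 242.184, so reliability = 0.6851.
Error variance = 353.52 − 242.184 = 111.336; SEM = √111.336 = 10.552.

10.552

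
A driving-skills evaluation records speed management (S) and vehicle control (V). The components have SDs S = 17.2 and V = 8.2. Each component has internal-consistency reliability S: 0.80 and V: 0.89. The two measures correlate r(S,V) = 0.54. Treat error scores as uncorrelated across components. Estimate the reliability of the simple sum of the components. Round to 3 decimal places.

Var(S+V) = 17.2² + 8.2² + 2·[17.2·8.2·0.54] = 363.08 + 152.323 = 515.403.
Because errors are independent across components, Cov(Tᵢ,Tⱼ) = Cov(Xᵢ,Xⱼ); the off-diagonal part of the true-score variance is the same as above.
True-score variance = [17.2²·0.80 + 8.2²·0.89] + 152.323 = 296.516 + 152.323 = 448.839.
Reliability = 448.839 / 515.403 = 0.871.

0.871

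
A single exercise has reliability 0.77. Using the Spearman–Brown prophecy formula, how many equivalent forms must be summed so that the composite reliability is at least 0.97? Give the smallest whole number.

10

k ≥ ρ*(1−ρ₁)/(ρ₁(1−ρ*)) = 0.97·0.23 / (0.77·0.03) = 9.658.
Smallest integer k = 10.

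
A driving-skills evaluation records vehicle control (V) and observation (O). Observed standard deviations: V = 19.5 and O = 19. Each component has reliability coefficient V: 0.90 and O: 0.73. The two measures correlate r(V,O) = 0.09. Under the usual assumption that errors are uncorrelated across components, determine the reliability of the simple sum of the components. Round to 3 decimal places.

Var(V+O) = 19.5² + 19² + 2·[19.5·19·0.09] = 741.25 + 66.69 = 807.94.
Under uncorrelated errors the observed covariances equal the true-score covariances, so only the own-variance terms attenuate.
True-score variance = [19.5²·0.90 + 19²·0.73] + 66.69 = 605.755 + 66.69 = 672.445.
Reliability = 672.445 / 807.94 = 0.832.

0.832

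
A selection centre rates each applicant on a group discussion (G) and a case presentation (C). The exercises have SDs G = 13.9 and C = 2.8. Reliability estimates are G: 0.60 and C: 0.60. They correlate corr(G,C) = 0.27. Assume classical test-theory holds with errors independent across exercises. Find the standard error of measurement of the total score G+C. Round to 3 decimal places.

8.968

Var(total) = 201.05 + 21.0168 = 222.067.
True-score variance = 120.63 + 21.0168 = 141.647, so reliability = 0.6379.
Error variance = 222.067 − 141.647 = 80.42; SEM = √80.42 = 8.968.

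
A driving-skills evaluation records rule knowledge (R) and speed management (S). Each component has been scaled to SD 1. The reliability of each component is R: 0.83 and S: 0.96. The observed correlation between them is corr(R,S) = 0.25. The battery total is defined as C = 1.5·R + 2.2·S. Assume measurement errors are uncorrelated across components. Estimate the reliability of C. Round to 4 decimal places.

0.9341

Var(C) = 1.5² + 2.2² + 2·[3.3·0.25] = 7.09 + 1.65 = 8.74.
Under uncorrelated errors the observed covariances equal the true-score covariances, so only the own-variance terms attenuate.
True-score variance = [1.5²·0.83 + 2.2²·0.96] + 1.65 = 6.5139 + 1.65 = 8.1639.
Reliability = 8.1639 / 8.74 = 0.9341.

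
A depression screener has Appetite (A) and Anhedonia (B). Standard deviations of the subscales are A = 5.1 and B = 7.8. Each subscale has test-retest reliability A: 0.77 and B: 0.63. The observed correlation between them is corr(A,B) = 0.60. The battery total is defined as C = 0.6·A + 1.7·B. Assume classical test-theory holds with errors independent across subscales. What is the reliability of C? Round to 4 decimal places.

Var(C) = 0.6²·5.1² + 1.7²·7.8² + 2·[1.02·5.1·7.8·0.60] = 185.191 + 48.6907 = 233.882.
Because errors are independent across components, Cov(Tᵢ,Tⱼ) = Cov(Xᵢ,Xⱼ); the off-diagonal part of the true-score variance is the same as above.
True-score variance = [0.6²·5.1²·0.77 + 1.7²·7.8²·0.63] + 48.6907 = 117.981 + 48.6907 = 166.672.
Reliability = 166.672 / 233.882 = 0.7126.

0.7126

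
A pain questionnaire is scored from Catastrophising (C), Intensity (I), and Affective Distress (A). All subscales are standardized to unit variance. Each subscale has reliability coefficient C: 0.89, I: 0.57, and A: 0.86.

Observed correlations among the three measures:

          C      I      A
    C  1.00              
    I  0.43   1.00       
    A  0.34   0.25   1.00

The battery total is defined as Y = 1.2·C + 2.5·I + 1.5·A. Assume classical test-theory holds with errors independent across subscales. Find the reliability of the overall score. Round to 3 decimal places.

0.798

Var(Y) = 1.2² + 2.5² + 1.5² + 2·[3·0.43 + 1.8·0.34 + 3.75·0.25] = 9.94 + 5.679 = 15.619.
With uncorrelated errors the cross-covariances are all true-score covariance, so they carry over unchanged; only the diagonal terms shrink to ρᵢσᵢ².
True-score variance = [1.2²·0.89 + 2.5²·0.57 + 1.5²·0.86] + 5.679 = 6.7791 + 5.679 = 12.4581.
Reliability = 12.4581 / 15.619 = 0.798.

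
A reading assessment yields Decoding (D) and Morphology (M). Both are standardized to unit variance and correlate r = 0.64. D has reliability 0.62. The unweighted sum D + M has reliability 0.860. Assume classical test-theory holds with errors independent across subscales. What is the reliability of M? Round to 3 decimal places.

0.921

Var(D+M) = 2 + 2·0.64 = 3.280.
True-score variance = ρ_D + ρ_M + 2·0.64, so 0.860 = (0.62 + ρ_M + 1.28) / 3.280.
ρ_M = 0.860·3.280 − 0.62 − 1.28 = 0.921.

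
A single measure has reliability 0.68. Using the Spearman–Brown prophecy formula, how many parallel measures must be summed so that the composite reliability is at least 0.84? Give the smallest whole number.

3

k ≥ ρ*(1−ρ₁)/(ρ₁(1−ρ*)) = 0.84·0.32 / (0.68·0.16) = 2.471.
Smallest integer k = 3.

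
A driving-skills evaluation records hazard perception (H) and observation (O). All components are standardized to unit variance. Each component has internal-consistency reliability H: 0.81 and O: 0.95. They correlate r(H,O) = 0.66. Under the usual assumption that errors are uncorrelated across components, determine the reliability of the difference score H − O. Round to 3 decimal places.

0.647

Var(H−O) = 1 + 1 − 2·0.66 = 2 − 1.32 = 0.68.
With uncorrelated errors the cross-covariances are all true-score covariance, so they carry over unchanged; only the diagonal terms shrink to ρᵢσᵢ².
True-score variance = [0.81 + 0.95] − 1.32 = 1.76 − 1.32 = 0.44.
Reliability = 0.44 / 0.68 = 0.647.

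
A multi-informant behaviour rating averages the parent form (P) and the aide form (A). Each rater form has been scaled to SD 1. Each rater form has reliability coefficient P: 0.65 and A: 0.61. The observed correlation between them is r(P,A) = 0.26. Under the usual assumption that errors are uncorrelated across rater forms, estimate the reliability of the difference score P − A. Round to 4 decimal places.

Var(P−A) = 1 + 1 − 2·0.26 = 2 − 0.52 = 1.48.
Under uncorrelated errors the observed covariances equal the true-score covariances, so only the own-variance terms attenuate.
True-score variance = [0.65 + 0.61] − 0.52 = 1.26 − 0.52 = 0.74.
Reliability = 0.74 / 1.48 = 0.5000.

0.5000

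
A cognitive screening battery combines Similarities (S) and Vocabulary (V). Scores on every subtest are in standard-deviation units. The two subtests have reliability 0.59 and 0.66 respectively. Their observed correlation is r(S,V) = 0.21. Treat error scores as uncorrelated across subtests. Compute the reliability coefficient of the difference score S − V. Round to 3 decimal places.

Var(S−V) = 1 + 1 − 2·0.21 = 2 − 0.42 = 1.58.
Because errors are independent across components, Cov(Tᵢ,Tⱼ) = Cov(Xᵢ,Xⱼ); the off-diagonal part of the true-score variance is the same as above.
True-score variance = [0.59 + 0.66] − 0.42 = 1.25 − 0.42 = 0.83.
Reliability = 0.83 / 1.58 = 0.525.

0.525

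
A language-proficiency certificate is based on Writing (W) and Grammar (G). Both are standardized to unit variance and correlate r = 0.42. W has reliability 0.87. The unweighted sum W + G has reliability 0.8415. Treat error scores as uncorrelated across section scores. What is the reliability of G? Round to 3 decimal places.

0.680

Var(W+G) = 2 + 2·0.42 = 2.840.
True-score variance = ρ_W + ρ_G + 2·0.42, so 0.8415 = (0.87 + ρ_G + 0.84) / 2.840.
ρ_G = 0.8415·2.840 − 0.87 − 0.84 = 0.680.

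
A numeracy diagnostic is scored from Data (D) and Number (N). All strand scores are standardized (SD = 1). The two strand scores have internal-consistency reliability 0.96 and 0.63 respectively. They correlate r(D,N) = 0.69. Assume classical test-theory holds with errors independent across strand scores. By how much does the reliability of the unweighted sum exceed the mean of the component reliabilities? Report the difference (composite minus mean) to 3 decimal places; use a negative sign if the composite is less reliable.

0.084

Var(sum) = 2 + 1.38 = 3.38; true-score variance = 1.59 + 1.38 = 2.97; composite reliability = 0.8787.
Mean component reliability = 0.7950.
Difference = 0.8787 − 0.7950 = 0.084.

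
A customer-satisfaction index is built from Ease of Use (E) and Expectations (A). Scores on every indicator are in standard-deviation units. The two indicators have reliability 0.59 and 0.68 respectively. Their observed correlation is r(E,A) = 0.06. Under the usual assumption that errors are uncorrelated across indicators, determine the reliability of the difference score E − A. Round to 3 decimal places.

0.612

Var(E−A) = 1 + 1 − 2·0.06 = 2 − 0.12 = 1.88.
Under uncorrelated errors the observed covariances equal the true-score covariances, so only the own-variance terms attenuate.
True-score variance = [0.59 + 0.68] − 0.12 = 1.27 − 0.12 = 1.15.
Reliability = 1.15 / 1.88 = 0.612.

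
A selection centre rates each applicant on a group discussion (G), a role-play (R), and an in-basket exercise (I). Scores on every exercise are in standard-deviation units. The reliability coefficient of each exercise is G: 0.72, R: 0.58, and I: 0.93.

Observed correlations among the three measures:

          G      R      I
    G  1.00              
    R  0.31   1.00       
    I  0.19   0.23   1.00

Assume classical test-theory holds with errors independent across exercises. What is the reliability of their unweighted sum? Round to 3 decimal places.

Var(G+R+I) = 3 + 2·[0.31 + 0.19 + 0.23] = 3 + 1.46 = 4.46.
With uncorrelated errors the cross-covariances are all true-score covariance, so they carry over unchanged; only the diagonal terms shrink to ρᵢσᵢ².
True-score variance = [0.72 + 0.58 + 0.93] + 1.46 = 2.23 + 1.46 = 3.69.
Reliability = 3.69 / 4.46 = 0.827.

0.827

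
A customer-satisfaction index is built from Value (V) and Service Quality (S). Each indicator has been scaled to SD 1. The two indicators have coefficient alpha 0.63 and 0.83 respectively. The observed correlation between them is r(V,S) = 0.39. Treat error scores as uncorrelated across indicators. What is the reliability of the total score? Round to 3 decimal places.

Var(V+S) = 2 + 2·[0.39] = 2 + 0.78 = 2.78.
Because errors are independent across components, Cov(Tᵢ,Tⱼ) = Cov(Xᵢ,Xⱼ); the off-diagonal part of the true-score variance is the same as above.
True-score variance = [0.63 + 0.83] + 0.78 = 1.46 + 0.78 = 2.24.
Reliability = 2.24 / 2.78 = 0.806.

0.806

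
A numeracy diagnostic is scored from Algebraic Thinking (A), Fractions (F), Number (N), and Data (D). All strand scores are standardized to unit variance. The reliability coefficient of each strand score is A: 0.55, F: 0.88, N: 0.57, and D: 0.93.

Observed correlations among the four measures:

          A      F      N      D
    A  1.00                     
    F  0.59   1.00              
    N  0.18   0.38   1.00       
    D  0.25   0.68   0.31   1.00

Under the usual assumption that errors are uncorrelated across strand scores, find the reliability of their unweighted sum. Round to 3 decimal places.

Var(A+F+N+D) = 4 + 2·[0.59 + 0.18 + 0.25 + 0.38 + 0.68 + 0.31] = 4 + 4.78 = 8.78.
With uncorrelated errors the cross-covariances are all true-score covariance, so they carry over unchanged; only the diagonal terms shrink to ρᵢσᵢ².
True-score variance = [0.55 + 0.88 + 0.57 + 0.93] + 4.78 = 2.93 + 4.78 = 7.71.
Reliability = 7.71 / 8.78 = 0.878.

0.878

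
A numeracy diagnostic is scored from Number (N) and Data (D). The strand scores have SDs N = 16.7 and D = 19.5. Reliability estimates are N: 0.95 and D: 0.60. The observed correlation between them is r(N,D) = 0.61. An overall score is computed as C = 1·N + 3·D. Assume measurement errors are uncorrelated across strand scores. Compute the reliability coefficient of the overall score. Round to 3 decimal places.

0.717

Var(C) = 16.7² + 3²·19.5² + 2·[3·16.7·19.5·0.61] = 3701.14 + 1191.88 = 4893.02.
Under uncorrelated errors the observed covariances equal the true-score covariances, so only the own-variance terms attenuate.
True-score variance = [16.7²·0.95 + 3²·19.5²·0.60] + 1191.88 = 2318.3 + 1191.88 = 3510.17.
Reliability = 3510.17 / 4893.02 = 0.717.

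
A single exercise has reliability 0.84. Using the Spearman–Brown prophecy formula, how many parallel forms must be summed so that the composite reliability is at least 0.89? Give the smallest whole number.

2

k ≥ ρ*(1−ρ₁)/(ρ₁(1−ρ*)) = 0.89·0.16 / (0.84·0.11) = 1.541.
Smallest integer k = 2.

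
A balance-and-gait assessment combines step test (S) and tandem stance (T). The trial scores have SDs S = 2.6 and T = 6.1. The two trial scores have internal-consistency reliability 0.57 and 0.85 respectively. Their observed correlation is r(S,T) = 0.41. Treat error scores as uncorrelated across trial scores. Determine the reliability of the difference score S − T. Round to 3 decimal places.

0.726

Var(S−T) = 2.6² + 6.1² − 2·2.6·6.1·0.41 = 43.97 − 13.0052 = 30.9648.
Because errors are independent across components, Cov(Tᵢ,Tⱼ) = Cov(Xᵢ,Xⱼ); the off-diagonal part of the true-score variance is the same as above.
True-score variance = [2.6²·0.57 + 6.1²·0.85] − 13.0052 = 35.4817 − 13.0052 = 22.4765.
Reliability = 22.4765 / 30.9648 = 0.726.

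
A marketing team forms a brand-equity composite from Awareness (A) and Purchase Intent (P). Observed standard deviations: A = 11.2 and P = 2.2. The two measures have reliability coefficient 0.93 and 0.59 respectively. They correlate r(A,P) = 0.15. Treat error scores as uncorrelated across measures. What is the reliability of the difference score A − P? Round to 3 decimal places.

0.912

Var(A−P) = 11.2² + 2.2² − 2·11.2·2.2·0.15 = 130.28 − 7.392 = 122.888.
Under uncorrelated errors the observed covariances equal the true-score covariances, so only the own-variance terms attenuate.
True-score variance = [11.2²·0.93 + 2.2²·0.59] − 7.392 = 119.515 − 7.392 = 112.123.
Reliability = 112.123 / 122.888 = 0.912.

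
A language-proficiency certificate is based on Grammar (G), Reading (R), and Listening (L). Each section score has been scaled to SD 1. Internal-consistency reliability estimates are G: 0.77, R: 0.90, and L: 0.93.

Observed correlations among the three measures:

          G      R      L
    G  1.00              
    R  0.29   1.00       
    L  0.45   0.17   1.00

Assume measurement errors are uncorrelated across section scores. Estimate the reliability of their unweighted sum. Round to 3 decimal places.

Var(G+R+L) = 3 + 2·[0.29 + 0.45 + 0.17] = 3 + 1.82 = 4.82.
Because errors are independent across components, Cov(Tᵢ,Tⱼ) = Cov(Xᵢ,Xⱼ); the off-diagonal part of the true-score variance is the same as above.
True-score variance = [0.77 + 0.90 + 0.93] + 1.82 = 2.6 + 1.82 = 4.42.
Reliability = 4.42 / 4.82 = 0.917.

0.917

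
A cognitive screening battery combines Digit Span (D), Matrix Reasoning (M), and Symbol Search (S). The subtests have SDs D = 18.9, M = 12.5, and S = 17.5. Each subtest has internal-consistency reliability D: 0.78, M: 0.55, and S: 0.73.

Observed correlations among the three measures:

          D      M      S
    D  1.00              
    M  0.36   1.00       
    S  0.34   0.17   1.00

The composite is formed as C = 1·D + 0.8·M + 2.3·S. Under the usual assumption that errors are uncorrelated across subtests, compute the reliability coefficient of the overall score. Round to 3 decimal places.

0.804

Var(C) = 18.9² + 0.8²·12.5² + 2.3²·17.5² + 2·[0.8·18.9·12.5·0.36 + 2.3·18.9·17.5·0.34 + 1.84·12.5·17.5·0.17] = 2077.27 + 790.223 = 2867.5.
Because errors are independent across components, Cov(Tᵢ,Tⱼ) = Cov(Xᵢ,Xⱼ); the off-diagonal part of the true-score variance is the same as above.
True-score variance = [18.9²·0.78 + 0.8²·12.5²·0.55 + 2.3²·17.5²·0.73] + 790.223 = 1516.27 + 790.223 = 2306.49.
Reliability = 2306.49 / 2867.5 = 0.804.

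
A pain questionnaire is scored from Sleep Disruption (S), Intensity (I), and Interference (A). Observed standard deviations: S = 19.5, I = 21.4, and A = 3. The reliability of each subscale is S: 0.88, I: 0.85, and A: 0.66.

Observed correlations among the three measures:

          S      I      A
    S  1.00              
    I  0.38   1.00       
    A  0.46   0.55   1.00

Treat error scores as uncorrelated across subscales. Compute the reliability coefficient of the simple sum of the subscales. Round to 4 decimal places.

Var(S+I+A) = 19.5² + 21.4² + 3² + 2·[19.5·21.4·0.38 + 19.5·3·0.46 + 21.4·3·0.55] = 847.21 + 441.588 = 1288.8.
Because errors are independent across components, Cov(Tᵢ,Tⱼ) = Cov(Xᵢ,Xⱼ); the off-diagonal part of the true-score variance is the same as above.
True-score variance = [19.5²·0.88 + 21.4²·0.85 + 3²·0.66] + 441.588 = 729.826 + 441.588 = 1171.41.
Reliability = 1171.41 / 1288.8 = 0.9089.

0.9089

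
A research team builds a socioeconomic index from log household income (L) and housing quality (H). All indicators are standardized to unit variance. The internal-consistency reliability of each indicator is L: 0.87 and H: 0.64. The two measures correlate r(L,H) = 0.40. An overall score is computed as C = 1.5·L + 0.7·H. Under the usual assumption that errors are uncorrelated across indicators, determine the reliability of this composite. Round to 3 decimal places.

0.869

Var(C) = 1.5² + 0.7² + 2·[1.05·0.40] = 2.74 + 0.84 = 3.58.
Under uncorrelated errors the observed covariances equal the true-score covariances, so only the own-variance terms attenuate.
True-score variance = [1.5²·0.87 + 0.7²·0.64] + 0.84 = 2.2711 + 0.84 = 3.1111.
Reliability = 3.1111 / 3.58 = 0.869.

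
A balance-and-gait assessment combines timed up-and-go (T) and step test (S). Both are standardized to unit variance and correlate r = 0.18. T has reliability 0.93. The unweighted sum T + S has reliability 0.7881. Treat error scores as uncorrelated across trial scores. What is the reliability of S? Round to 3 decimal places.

Var(T+S) = 2 + 2·0.18 = 2.360.
True-score variance = ρ_T + ρ_S + 2·0.18, so 0.7881 = (0.93 + ρ_S + 0.36) / 2.360.
ρ_S = 0.7881·2.360 − 0.93 − 0.36 = 0.570.

0.570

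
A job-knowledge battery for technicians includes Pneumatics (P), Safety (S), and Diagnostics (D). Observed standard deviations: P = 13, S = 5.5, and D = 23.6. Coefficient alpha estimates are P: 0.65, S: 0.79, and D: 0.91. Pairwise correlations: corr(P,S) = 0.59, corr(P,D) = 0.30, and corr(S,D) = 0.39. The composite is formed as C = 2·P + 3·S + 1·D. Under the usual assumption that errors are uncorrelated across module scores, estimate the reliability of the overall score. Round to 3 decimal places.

Var(C) = 2²·13² + 3²·5.5² + 23.6² + 2·[6·13·5.5·0.59 + 2·13·23.6·0.30 + 3·5.5·23.6·0.39] = 1505.21 + 1178.11 = 2683.32.
Because errors are independent across components, Cov(Tᵢ,Tⱼ) = Cov(Xᵢ,Xⱼ); the off-diagonal part of the true-score variance is the same as above.
True-score variance = [2²·13²·0.65 + 3²·5.5²·0.79 + 23.6²·0.91] + 1178.11 = 1161.31 + 1178.11 = 2339.42.
Reliability = 2339.42 / 2683.32 = 0.872.

0.872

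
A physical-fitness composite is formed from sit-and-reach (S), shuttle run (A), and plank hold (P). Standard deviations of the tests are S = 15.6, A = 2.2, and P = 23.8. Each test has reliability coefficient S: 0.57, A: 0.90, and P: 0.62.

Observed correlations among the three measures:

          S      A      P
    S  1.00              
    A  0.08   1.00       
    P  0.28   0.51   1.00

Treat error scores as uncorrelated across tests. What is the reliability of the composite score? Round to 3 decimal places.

Var(S+A+P) = 15.6² + 2.2² + 23.8² + 2·[15.6·2.2·0.08 + 15.6·23.8·0.28 + 2.2·23.8·0.51] = 814.64 + 266.815 = 1081.46.
Under uncorrelated errors the observed covariances equal the true-score covariances, so only the own-variance terms attenuate.
True-score variance = [15.6²·0.57 + 2.2²·0.90 + 23.8²·0.62] + 266.815 = 494.264 + 266.815 = 761.079.
Reliability = 761.079 / 1081.46 = 0.704.

0.704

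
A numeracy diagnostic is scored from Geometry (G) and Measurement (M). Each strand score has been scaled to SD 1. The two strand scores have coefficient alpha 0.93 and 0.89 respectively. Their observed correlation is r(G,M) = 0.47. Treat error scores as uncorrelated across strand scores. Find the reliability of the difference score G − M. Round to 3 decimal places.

Var(G−M) = 1 + 1 − 2·0.47 = 2 − 0.94 = 1.06.
With uncorrelated errors the cross-covariances are all true-score covariance, so they carry over unchanged; only the diagonal terms shrink to ρᵢσᵢ².
True-score variance = [0.93 + 0.89] − 0.94 = 1.82 − 0.94 = 0.88.
Reliability = 0.88 / 1.06 = 0.830.

0.830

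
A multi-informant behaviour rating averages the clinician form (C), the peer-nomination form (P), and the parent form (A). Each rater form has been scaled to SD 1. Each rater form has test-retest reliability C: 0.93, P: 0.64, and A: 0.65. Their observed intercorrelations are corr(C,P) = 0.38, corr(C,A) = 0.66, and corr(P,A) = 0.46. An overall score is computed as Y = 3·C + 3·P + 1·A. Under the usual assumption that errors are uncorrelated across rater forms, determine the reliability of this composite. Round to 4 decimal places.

Var(Y) = 3² + 3² + 1 + 2·[9·0.38 + 3·0.66 + 3·0.46] = 19 + 13.56 = 32.56.
Under uncorrelated errors the observed covariances equal the true-score covariances, so only the own-variance terms attenuate.
True-score variance = [3²·0.93 + 3²·0.64 + 0.65] + 13.56 = 14.78 + 13.56 = 28.34.
Reliability = 28.34 / 32.56 = 0.8704.

0.8704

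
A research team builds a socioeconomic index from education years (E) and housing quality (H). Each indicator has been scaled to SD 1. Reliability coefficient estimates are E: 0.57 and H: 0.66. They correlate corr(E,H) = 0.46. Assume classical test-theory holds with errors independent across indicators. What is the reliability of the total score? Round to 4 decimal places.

Var(E+H) = 2 + 2·[0.46] = 2 + 0.92 = 2.92.
Under uncorrelated errors the observed covariances equal the true-score covariances, so only the own-variance terms attenuate.
True-score variance = [0.57 + 0.66] + 0.92 = 1.23 + 0.92 = 2.15.
Reliability = 2.15 / 2.92 = 0.7363.

0.7363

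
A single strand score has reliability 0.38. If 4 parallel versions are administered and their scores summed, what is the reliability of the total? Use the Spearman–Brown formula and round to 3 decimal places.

0.710

ρ_k = kρ / (1 + (k−1)ρ) = 4·0.38 / (1 + 3·0.38) = 1.520 / 2.140 = 0.710.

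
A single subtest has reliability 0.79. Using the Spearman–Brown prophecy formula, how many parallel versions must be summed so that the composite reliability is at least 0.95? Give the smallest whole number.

k ≥ ρ*(1−ρ₁)/(ρ₁(1−ρ*)) = 0.95·0.21 / (0.79·0.05) = 5.051.
Smallest integer k = 6.

6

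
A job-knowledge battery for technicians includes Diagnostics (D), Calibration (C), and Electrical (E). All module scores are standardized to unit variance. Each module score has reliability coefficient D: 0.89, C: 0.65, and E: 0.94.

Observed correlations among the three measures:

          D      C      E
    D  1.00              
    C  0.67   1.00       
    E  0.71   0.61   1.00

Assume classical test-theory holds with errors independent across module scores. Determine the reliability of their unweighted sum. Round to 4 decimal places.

0.9255

Var(D+C+E) = 3 + 2·[0.67 + 0.71 + 0.61] = 3 + 3.98 = 6.98.
Because errors are independent across components, Cov(Tᵢ,Tⱼ) = Cov(Xᵢ,Xⱼ); the off-diagonal part of the true-score variance is the same as above.
True-score variance = [0.89 + 0.65 + 0.94] + 3.98 = 2.48 + 3.98 = 6.46.
Reliability = 6.46 / 6.98 = 0.9255.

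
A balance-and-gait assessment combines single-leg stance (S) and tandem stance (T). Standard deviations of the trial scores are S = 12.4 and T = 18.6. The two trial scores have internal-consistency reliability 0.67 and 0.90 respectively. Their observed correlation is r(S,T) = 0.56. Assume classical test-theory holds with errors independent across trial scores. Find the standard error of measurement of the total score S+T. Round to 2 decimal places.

Var(total) = 499.72 + 258.317 = 758.037.
True-score variance = 414.383 + 258.317 = 672.7, so reliability = 0.8874.
Error variance = 758.037 − 672.7 = 85.3368; SEM = √85.3368 = 9.24.

9.24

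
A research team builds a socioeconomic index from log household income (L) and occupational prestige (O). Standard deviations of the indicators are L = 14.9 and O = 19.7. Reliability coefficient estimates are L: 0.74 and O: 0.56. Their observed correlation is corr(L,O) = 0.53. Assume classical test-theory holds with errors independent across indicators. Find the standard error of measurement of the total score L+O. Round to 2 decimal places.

Var(total) = 610.1 + 311.142 = 921.242.
True-score variance = 381.618 + 311.142 = 692.76, so reliability = 0.7520.
Error variance = 921.242 − 692.76 = 228.482; SEM = √228.482 = 15.12.

15.12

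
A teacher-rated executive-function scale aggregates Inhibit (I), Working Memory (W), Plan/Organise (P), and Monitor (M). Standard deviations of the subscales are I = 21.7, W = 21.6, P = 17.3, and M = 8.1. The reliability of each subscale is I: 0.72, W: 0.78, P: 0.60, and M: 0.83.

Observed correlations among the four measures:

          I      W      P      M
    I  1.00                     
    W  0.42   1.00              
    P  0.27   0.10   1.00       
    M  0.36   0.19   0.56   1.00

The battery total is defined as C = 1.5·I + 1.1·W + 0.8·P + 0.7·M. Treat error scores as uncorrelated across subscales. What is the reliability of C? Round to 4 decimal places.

0.8366

Var(C) = 1.5²·21.7² + 1.1²·21.6² + 0.8²·17.3² + 0.7²·8.1² + 2·[1.65·21.7·21.6·0.42 + 1.2·21.7·17.3·0.27 + 1.05·21.7·8.1·0.36 + 0.88·21.6·17.3·0.10 + 0.77·21.6·8.1·0.19 + 0.56·17.3·8.1·0.56] = 1847.73 + 1230.64 = 3078.38.
Under uncorrelated errors the observed covariances equal the true-score covariances, so only the own-variance terms attenuate.
True-score variance = [1.5²·21.7²·0.72 + 1.1²·21.6²·0.78 + 0.8²·17.3²·0.60 + 0.7²·8.1²·0.83] + 1230.64 = 1344.79 + 1230.64 = 2575.44.
Reliability = 2575.44 / 3078.38 = 0.8366.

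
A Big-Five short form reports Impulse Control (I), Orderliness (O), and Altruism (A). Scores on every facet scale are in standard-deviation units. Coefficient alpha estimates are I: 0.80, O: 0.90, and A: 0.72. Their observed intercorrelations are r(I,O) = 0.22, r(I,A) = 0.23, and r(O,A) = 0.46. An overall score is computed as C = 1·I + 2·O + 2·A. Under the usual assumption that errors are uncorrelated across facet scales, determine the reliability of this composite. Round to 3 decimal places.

0.881

Var(C) = 1 + 2² + 2² + 2·[2·0.22 + 2·0.23 + 4·0.46] = 9 + 5.48 = 14.48.
Under uncorrelated errors the observed covariances equal the true-score covariances, so only the own-variance terms attenuate.
True-score variance = [0.80 + 2²·0.90 + 2²·0.72] + 5.48 = 7.28 + 5.48 = 12.76.
Reliability = 12.76 / 14.48 = 0.881.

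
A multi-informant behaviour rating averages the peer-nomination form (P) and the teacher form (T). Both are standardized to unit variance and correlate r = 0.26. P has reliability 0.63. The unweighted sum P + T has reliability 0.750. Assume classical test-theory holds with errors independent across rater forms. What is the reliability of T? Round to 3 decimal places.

0.740

Var(P+T) = 2 + 2·0.26 = 2.520.
True-score variance = ρ_P + ρ_T + 2·0.26, so 0.750 = (0.63 + ρ_T + 0.52) / 2.520.
ρ_T = 0.750·2.520 − 0.63 − 0.52 = 0.740.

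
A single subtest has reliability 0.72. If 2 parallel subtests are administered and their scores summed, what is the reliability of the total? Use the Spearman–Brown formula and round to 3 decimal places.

ρ_k = kρ / (1 + (k−1)ρ) = 2·0.72 / (1 + 1·0.72) = 1.440 / 1.720 = 0.837.

0.837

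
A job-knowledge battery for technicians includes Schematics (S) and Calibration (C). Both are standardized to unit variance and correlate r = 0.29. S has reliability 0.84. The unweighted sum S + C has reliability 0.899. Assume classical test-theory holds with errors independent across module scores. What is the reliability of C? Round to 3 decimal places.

0.899

Var(S+C) = 2 + 2·0.29 = 2.580.
True-score variance = ρ_S + ρ_C + 2·0.29, so 0.899 = (0.84 + ρ_C + 0.58) / 2.580.
ρ_C = 0.899·2.580 − 0.84 − 0.58 = 0.899.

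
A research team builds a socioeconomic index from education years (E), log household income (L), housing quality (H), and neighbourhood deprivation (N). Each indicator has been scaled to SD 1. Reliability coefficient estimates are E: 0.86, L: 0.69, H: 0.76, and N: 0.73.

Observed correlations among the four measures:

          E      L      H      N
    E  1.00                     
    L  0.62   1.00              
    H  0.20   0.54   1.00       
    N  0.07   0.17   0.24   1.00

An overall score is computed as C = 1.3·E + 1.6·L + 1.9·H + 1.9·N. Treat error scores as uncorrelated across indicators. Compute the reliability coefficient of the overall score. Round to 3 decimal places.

Var(C) = 1.3² + 1.6² + 1.9² + 1.9² + 2·[2.08·0.62 + 2.47·0.20 + 2.47·0.07 + 3.04·0.54 + 3.04·0.17 + 3.61·0.24] = 11.47 + 9.9626 = 21.4326.
With uncorrelated errors the cross-covariances are all true-score covariance, so they carry over unchanged; only the diagonal terms shrink to ρᵢσᵢ².
True-score variance = [1.3²·0.86 + 1.6²·0.69 + 1.9²·0.76 + 1.9²·0.73] + 9.9626 = 8.5987 + 9.9626 = 18.5613.
Reliability = 18.5613 / 21.4326 = 0.866.

0.866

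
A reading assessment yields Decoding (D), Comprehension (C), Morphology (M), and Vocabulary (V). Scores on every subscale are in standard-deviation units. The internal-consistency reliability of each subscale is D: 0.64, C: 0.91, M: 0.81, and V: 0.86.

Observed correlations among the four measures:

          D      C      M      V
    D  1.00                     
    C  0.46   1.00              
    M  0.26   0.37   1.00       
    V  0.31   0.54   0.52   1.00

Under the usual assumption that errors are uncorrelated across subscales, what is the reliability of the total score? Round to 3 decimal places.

0.913

Var(D+C+M+V) = 4 + 2·[0.46 + 0.26 + 0.31 + 0.37 + 0.54 + 0.52] = 4 + 4.92 = 8.92.
Because errors are independent across components, Cov(Tᵢ,Tⱼ) = Cov(Xᵢ,Xⱼ); the off-diagonal part of the true-score variance is the same as above.
True-score variance = [0.64 + 0.91 + 0.81 + 0.86] + 4.92 = 3.22 + 4.92 = 8.14.
Reliability = 8.14 / 8.92 = 0.913.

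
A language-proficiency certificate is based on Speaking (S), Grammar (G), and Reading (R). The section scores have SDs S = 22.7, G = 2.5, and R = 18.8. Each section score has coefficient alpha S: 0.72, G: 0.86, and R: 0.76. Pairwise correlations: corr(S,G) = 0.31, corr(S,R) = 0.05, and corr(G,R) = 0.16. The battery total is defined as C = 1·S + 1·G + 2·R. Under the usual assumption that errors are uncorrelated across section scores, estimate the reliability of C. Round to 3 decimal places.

0.768

Var(C) = 22.7² + 2.5² + 2²·18.8² + 2·[22.7·2.5·0.31 + 2·22.7·18.8·0.05 + 2·2.5·18.8·0.16] = 1935.3 + 150.617 = 2085.92.
Because errors are independent across components, Cov(Tᵢ,Tⱼ) = Cov(Xᵢ,Xⱼ); the off-diagonal part of the true-score variance is the same as above.
True-score variance = [22.7²·0.72 + 2.5²·0.86 + 2²·18.8²·0.76] + 150.617 = 1450.84 + 150.617 = 1601.46.
Reliability = 1601.46 / 2085.92 = 0.768.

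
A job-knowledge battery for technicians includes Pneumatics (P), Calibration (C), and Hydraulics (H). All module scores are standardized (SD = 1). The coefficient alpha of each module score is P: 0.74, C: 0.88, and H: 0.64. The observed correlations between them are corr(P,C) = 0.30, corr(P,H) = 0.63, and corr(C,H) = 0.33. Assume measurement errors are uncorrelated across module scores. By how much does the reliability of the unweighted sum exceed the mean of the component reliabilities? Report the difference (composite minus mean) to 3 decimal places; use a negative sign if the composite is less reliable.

Var(sum) = 3 + 2.52 = 5.52; true-score variance = 2.26 + 2.52 = 4.78; composite reliability = 0.8659.
Mean component reliability = 0.7533.
Difference = 0.8659 − 0.7533 = 0.113.

0.113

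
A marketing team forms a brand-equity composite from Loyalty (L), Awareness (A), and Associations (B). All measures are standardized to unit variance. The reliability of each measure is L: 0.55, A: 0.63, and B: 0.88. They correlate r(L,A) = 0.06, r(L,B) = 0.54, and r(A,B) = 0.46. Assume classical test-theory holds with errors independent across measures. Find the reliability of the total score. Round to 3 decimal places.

0.816

Var(L+A+B) = 3 + 2·[0.06 + 0.54 + 0.46] = 3 + 2.12 = 5.12.
Because errors are independent across components, Cov(Tᵢ,Tⱼ) = Cov(Xᵢ,Xⱼ); the off-diagonal part of the true-score variance is the same as above.
True-score variance = [0.55 + 0.63 + 0.88] + 2.12 = 2.06 + 2.12 = 4.18.
Reliability = 4.18 / 5.12 = 0.816.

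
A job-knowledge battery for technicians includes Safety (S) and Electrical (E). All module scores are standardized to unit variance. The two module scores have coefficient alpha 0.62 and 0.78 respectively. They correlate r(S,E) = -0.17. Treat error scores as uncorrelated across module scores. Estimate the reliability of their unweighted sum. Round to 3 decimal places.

Var(S+E) = 2 + 2·[(-0.17)] = 2 − 0.34 = 1.66.
With uncorrelated errors the cross-covariances are all true-score covariance, so they carry over unchanged; only the diagonal terms shrink to ρᵢσᵢ².
True-score variance = [0.62 + 0.78] − 0.34 = 1.4 − 0.34 = 1.06.
Reliability = 1.06 / 1.66 = 0.639.

0.639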